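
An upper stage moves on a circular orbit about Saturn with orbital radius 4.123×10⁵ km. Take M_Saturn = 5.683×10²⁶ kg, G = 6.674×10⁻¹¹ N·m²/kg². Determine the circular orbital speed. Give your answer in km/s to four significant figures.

μ = GM = 6.674×10⁻¹¹ × 5.683×10²⁶ = 3.793×10¹⁶ m³/s².
r = 4.123×10⁵ km = 4.123×10⁸ m.
For a circular orbit v = √(μ/r) = √(3.793×10¹⁶ / 4.123×10⁸) = √(9.199×10⁷) = 9591 m/s.
That is 9.591 km/s.

v ≈ 9.591 km/s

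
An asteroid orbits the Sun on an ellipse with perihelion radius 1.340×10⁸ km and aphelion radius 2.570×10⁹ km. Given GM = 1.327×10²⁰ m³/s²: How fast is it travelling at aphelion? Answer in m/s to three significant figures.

Semi-major axis a = (r_p + r_a)/2 = 1.3520×10⁹ km = 1.352×10¹² m.
Vis-viva: v² = μ(2/r − 1/a) = 1.327×10²⁰ × (7.782×10⁻¹³ − 7.396×10⁻¹³) = 5.118×10⁶ m²/s².
v = 2262 m/s.

v ≈ 2260 m/s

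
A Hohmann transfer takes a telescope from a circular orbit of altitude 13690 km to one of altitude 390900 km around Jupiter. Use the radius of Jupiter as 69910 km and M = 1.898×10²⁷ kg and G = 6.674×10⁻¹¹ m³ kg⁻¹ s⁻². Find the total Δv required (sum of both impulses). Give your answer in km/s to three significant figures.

μ = GM = 6.674×10⁻¹¹ × 1.898×10²⁷ = 1.267×10¹⁷ m³/s².
r₁ = 69910 + 13690 = 83600 km = 8.3600×10⁷ m.
r₂ = 69910 + 390900 = 460810 km = 4.6081×10⁸ m.
Transfer ellipse a_t = (r₁ + r₂)/2 = 2.722×10⁸ m.
At r₁: circular v_c1 = √(μ/r₁) = 38930 m/s; transfer-perijove v_p = √[μ(2/r₁ − 1/a_t)] = 50650 m/s.
Δv₁ = v_p − v_c1 = 11720 m/s.
At r₂: circular v_c2 = √(μ/r₂) = 16580 m/s; transfer-apojove v_a = √[μ(2/r₂ − 1/a_t)] = 9188 m/s.
Δv₂ = v_c2 − v_a = 7392 m/s.
Total Δv = Δv₁ + Δv₂ = 19110 m/s = 19.11 km/s.

Δv_total ≈ 19.1 km/s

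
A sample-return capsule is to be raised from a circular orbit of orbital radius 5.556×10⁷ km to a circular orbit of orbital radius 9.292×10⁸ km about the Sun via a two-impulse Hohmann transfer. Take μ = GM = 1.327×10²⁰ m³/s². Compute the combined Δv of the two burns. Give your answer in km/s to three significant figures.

r₁ = 5.556×10⁷ km = 5.556×10¹⁰ m.
r₂ = 9.292×10⁸ km = 9.292×10¹¹ m.
Transfer ellipse a_t = (r₁ + r₂)/2 = 4.924×10¹¹ m.
At r₁: circular v_c1 = √(μ/r₁) = 48870 m/s; transfer-perihelion v_p = √[μ(2/r₁ − 1/a_t)] = 67140 m/s.
Δv₁ = v_p − v_c1 = 18270 m/s.
At r₂: circular v_c2 = √(μ/r₂) = 11950 m/s; transfer-aphelion v_a = √[μ(2/r₂ − 1/a_t)] = 4014 m/s.
Δv₂ = v_c2 − v_a = 7936 m/s.
Total Δv = Δv₁ + Δv₂ = 26200 m/s = 26.20 km/s.

Δv_total ≈ 26.2 km/s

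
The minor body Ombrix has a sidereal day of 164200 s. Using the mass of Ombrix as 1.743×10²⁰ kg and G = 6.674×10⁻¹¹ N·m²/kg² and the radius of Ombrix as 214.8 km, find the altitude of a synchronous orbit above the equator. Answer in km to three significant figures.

h_sync ≈ 1780 km

μ = GM = 6.674×10⁻¹¹ × 1.743×10²⁰ = 1.163×10¹⁰ m³/s².
A synchronous orbit has period T, so by Kepler's third law a = (μT²/4π²)^(1/3).
μT²/4π² = 1.163×10¹⁰ × (1.642×10⁵)² / 39.48 = 7.945×10¹⁸ m³.
a = 1.995×10⁶ m = 1995.4 km.
Altitude h = a − R = 1995.4 − 214.8 = 1780.6 km.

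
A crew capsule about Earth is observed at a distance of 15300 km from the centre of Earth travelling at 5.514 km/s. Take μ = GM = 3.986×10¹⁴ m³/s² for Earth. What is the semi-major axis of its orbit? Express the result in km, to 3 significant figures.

r = 1.530×10⁷ m.
Specific orbital energy ε = v²/2 − μ/r = (5514)²/2 − 3.986×10¹⁴/1.530×10⁷ = -1.085×10⁷ J/kg.
Since ε = −μ/(2a), a = −μ/(2ε) = 1.837×10⁷ m = 18368 km.

a ≈ 18400 km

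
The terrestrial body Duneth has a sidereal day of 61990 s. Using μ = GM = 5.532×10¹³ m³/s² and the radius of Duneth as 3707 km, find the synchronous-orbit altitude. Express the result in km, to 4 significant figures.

h_sync ≈ 13820 km

A synchronous orbit has period T, so by Kepler's third law a = (μT²/4π²)^(1/3).
μT²/4π² = 5.532×10¹³ × (6.199×10⁴)² / 39.48 = 5.385×10²¹ m³.
a = 1.753×10⁷ m = 17528 km.
Altitude h = a − R = 17528 − 3707 = 13821 km.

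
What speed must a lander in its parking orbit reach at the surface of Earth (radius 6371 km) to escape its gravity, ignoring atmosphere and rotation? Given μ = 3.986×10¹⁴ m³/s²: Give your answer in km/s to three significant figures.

v_esc ≈ 11.2 km/s

r = R = 6.371×10⁶ m.
Escape speed v_esc = √(2μ/r) = √(2 × 3.986×10¹⁴ / 6.371×10⁶) = √(1.251×10⁸) = 11190 m/s.
= 11.19 km/s.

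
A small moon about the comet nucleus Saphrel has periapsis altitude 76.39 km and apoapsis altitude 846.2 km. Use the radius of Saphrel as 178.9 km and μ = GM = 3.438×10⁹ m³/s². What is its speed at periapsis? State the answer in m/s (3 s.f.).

v ≈ 147 m/s

r_p = 178.9 + 76.39 = 255.29 km = 2.5529×10⁵ m.
r_a = 178.9 + 846.2 = 1025.1 km = 1.0251×10⁶ m.
Semi-major axis a = (r_p + r_a)/2 = 640.20 km = 6.402×10⁵ m.
Vis-viva: v² = μ(2/r − 1/a) = 3.438×10⁹ × (7.834×10⁻⁶ − 1.562×10⁻⁶) = 2.156×10⁴ m²/s².
v = 146.8 m/s.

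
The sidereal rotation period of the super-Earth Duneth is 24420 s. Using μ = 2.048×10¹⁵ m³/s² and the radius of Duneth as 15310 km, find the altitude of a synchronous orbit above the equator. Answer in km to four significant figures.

A synchronous orbit has period T, so by Kepler's third law a = (μT²/4π²)^(1/3).
μT²/4π² = 2.048×10¹⁵ × (2.442×10⁴)² / 39.48 = 3.094×10²² m³.
a = 3.139×10⁷ m = 31392 km.
Altitude h = a − R = 31392 − 15310 = 16082 km.

h_sync ≈ 16080 km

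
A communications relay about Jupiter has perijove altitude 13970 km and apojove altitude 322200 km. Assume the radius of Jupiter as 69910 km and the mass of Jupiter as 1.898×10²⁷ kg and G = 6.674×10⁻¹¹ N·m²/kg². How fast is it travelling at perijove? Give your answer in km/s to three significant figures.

v ≈ 49.9 km/s

μ = GM = 6.674×10⁻¹¹ × 1.898×10²⁷ = 1.267×10¹⁷ m³/s².
r_p = 69910 + 13970 = 83880 km = 8.3880×10⁷ m.
r_a = 69910 + 322200 = 392110 km = 3.9211×10⁸ m.
Semi-major axis a = (r_p + r_a)/2 = 2.3800×10⁵ km = 2.380×10⁸ m.
Vis-viva: v² = μ(2/r − 1/a) = 1.267×10¹⁷ × (2.384×10⁻⁸ − 4.202×10⁻⁹) = 2.488×10⁹ m²/s².
v = 49880 m/s = 49.88 km/s.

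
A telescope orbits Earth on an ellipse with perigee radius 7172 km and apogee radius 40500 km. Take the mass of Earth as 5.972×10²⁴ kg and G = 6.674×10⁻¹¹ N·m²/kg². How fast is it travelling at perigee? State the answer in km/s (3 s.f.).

μ = GM = 6.674×10⁻¹¹ × 5.972×10²⁴ = 3.986×10¹⁴ m³/s².
Semi-major axis a = (r_p + r_a)/2 = 23836 km = 2.384×10⁷ m.
Vis-viva: v² = μ(2/r − 1/a) = 3.986×10¹⁴ × (2.789×10⁻⁷ − 4.195×10⁻⁸) = 9.443×10⁷ m²/s².
v = 9717 m/s = 9.717 km/s.

v ≈ 9.72 km/s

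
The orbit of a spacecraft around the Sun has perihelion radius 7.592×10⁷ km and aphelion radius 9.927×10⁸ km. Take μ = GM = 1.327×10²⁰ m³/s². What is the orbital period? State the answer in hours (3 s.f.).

Semi-major axis a = (r_p + r_a)/2 = (7.5920×10⁷ + 9.9270×10⁸)/2 = 5.3431×10⁸ km = 5.343×10¹¹ m.
By Kepler's third law T = 2π√(a³/μ) = 2π × 3.390×10⁷ = 2.130×10⁸ s.
= 59170 hours.

T ≈ 59200 hours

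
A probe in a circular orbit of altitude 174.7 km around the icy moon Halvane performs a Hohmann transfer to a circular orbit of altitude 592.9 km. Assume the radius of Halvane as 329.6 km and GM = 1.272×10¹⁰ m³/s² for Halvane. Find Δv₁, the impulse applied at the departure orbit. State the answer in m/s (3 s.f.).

Δv ≈ 21.8 m/s

r₁ = 329.6 + 174.7 = 504.30 km = 5.0430×10⁵ m.
r₂ = 329.6 + 592.9 = 922.50 km = 9.2250×10⁵ m.
Transfer ellipse a_t = (r₁ + r₂)/2 = 7.134×10⁵ m.
At r₁: circular v_c1 = √(μ/r₁) = 158.8 m/s; transfer-periapsis v_p = √[μ(2/r₁ − 1/a_t)] = 180.6 m/s.
Δv₁ = v_p − v_c1 = 21.78 m/s.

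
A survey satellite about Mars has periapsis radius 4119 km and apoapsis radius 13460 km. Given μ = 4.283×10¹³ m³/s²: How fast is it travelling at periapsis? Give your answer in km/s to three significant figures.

v ≈ 3.99 km/s

Semi-major axis a = (r_p + r_a)/2 = 8789.5 km = 8.790×10⁶ m.
Vis-viva: v² = μ(2/r − 1/a) = 4.283×10¹³ × (4.856×10⁻⁷ − 1.138×10⁻⁷) = 1.592×10⁷ m²/s².
v = 3990 m/s = 3.990 km/s.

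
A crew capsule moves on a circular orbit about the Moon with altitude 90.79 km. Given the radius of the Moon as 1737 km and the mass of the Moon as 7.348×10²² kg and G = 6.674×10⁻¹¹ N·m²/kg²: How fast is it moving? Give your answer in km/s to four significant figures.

μ = GM = 6.674×10⁻¹¹ × 7.348×10²² = 4.904×10¹² m³/s².
r = 1737 + 90.79 = 1827.8 km = 1.8278×10⁶ m.
For a circular orbit v = √(μ/r) = √(4.904×10¹² / 1.828×10⁶) = √(2.683×10⁶) = 1638 m/s.
That is 1.638 km/s.

v ≈ 1.638 km/s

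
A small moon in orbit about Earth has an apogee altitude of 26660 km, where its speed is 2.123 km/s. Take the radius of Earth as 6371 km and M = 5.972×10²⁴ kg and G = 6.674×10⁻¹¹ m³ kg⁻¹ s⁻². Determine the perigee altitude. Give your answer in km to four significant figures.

perigee altitude ≈ 1215 km

μ = GM = 6.674×10⁻¹¹ × 5.972×10²⁴ = 3.986×10¹⁴ m³/s².
r_a = 6371 + 26660 = 33031 km = 3.303×10⁷ m.
Specific energy ε = v²/2 − μ/r = -9.813×10⁶ J/kg, so a = −μ/(2ε) = 2.031×10⁷ m.
The apsides satisfy r_p + r_a = 2a, so the perigee radius is 2a − r_a = 7.586×10⁶ m = 7585.6 km.
Perigee altitude = 7585.6 − 6371 = 1214.6 km.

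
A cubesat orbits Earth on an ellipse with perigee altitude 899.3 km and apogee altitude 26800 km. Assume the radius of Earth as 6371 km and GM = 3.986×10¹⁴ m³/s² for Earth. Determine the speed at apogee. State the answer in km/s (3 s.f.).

v ≈ 2.08 km/s

r_p = 6371 + 899.3 = 7270.3 km = 7.2703×10⁶ m.
r_a = 6371 + 26800 = 33171 km = 3.3171×10⁷ m.
Semi-major axis a = (r_p + r_a)/2 = 20221 km = 2.022×10⁷ m.
Vis-viva: v² = μ(2/r − 1/a) = 3.986×10¹⁴ × (6.029×10⁻⁸ − 4.945×10⁻⁸) = 4.321×10⁶ m²/s².
v = 2079 m/s = 2.079 km/s.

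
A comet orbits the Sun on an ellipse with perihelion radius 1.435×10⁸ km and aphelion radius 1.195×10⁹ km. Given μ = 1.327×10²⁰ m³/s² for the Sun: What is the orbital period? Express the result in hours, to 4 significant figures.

Semi-major axis a = (r_p + r_a)/2 = (1.4350×10⁸ + 1.1950×10⁹)/2 = 6.6925×10⁸ km = 6.692×10¹¹ m.
By Kepler's third law T = 2π√(a³/μ) = 2π × 4.753×10⁷ = 2.986×10⁸ s.
= 82950 hours.

T ≈ 82950 hours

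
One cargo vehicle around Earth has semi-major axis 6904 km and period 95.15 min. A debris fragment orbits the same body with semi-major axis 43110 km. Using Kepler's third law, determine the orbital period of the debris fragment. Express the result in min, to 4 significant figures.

T₂ ≈ 1485 min

Kepler's third law: T² ∝ a³, so T₂ = T₁ (a₂/a₁)^(3/2).
a₂/a₁ = 6.244, (a₂/a₁)^(3/2) = 15.60.
T₂ = 95.15 × 15.60 = 1485 min.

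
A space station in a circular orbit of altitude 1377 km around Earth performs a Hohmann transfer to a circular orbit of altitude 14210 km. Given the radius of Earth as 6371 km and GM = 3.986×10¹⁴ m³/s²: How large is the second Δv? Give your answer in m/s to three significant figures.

r₁ = 6371 + 1377 = 7748.0 km = 7.7480×10⁶ m.
r₂ = 6371 + 14210 = 20581 km = 2.0581×10⁷ m.
Transfer ellipse a_t = (r₁ + r₂)/2 = 1.416×10⁷ m.
At r₁: circular v_c1 = √(μ/r₁) = 7173 m/s; transfer-perigee v_p = √[μ(2/r₁ − 1/a_t)] = 8646 m/s.
At r₂: circular v_c2 = √(μ/r₂) = 4401 m/s; transfer-apogee v_a = √[μ(2/r₂ − 1/a_t)] = 3255 m/s.
Δv₂ = v_c2 − v_a = 1146 m/s.

Δv ≈ 1150 m/s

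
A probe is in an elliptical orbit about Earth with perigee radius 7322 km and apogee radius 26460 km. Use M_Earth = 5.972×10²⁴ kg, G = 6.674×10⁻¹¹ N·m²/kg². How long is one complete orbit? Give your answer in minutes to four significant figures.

μ = GM = 6.674×10⁻¹¹ × 5.972×10²⁴ = 3.986×10¹⁴ m³/s².
Semi-major axis a = (r_p + r_a)/2 = (7322.0 + 26460)/2 = 16891 km = 1.689×10⁷ m.
By Kepler's third law T = 2π√(a³/μ) = 2π × 3.477×10³ = 2.185×10⁴ s.
= 364.1 minutes.

T ≈ 364.1 minutes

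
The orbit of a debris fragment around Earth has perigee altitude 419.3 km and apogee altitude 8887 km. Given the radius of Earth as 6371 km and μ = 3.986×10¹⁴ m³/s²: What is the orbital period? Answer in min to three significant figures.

r_p = 6371 + 419.3 = 6790.3 km = 6.7903×10⁶ m.
r_a = 6371 + 8887 = 15258 km = 1.5258×10⁷ m.
Semi-major axis a = (r_p + r_a)/2 = (6790.3 + 15258)/2 = 11024 km = 1.102×10⁷ m.
By Kepler's third law T = 2π√(a³/μ) = 2π × 1.833×10³ = 1.152×10⁴ s.
= 192.0 min.

T ≈ 192 min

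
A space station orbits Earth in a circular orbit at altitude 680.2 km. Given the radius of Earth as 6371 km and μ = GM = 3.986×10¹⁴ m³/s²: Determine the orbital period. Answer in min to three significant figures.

T ≈ 98.2 min

r = 6371 + 680.2 = 7051.2 km = 7.0512×10⁶ m.
Kepler's third law: T = 2π√(r³/μ) = 2π√((7.051×10⁶)³ / 3.986×10¹⁴).
r³/μ = 8.795×10⁵ s², so T = 2π × 9.378×10² = 5.893×10³ s.
Converting: 5.893×10³ s ÷ 60.00 = 98.21 min.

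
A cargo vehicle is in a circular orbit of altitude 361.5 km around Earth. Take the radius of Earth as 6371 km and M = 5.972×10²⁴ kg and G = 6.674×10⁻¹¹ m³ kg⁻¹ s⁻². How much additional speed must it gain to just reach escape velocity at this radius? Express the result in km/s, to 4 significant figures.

μ = GM = 6.674×10⁻¹¹ × 5.972×10²⁴ = 3.986×10¹⁴ m³/s².
r = 6371 + 361.5 = 6732.5 km = 6.7325×10⁶ m.
Circular speed v_c = √(μ/r) = 7694 m/s.
Escape speed v_esc = √(2μ/r) = √2 × v_c = 10880 m/s.
Δv = v_esc − v_c = 3187 m/s = 3.187 km/s.

Δv ≈ 3.187 km/s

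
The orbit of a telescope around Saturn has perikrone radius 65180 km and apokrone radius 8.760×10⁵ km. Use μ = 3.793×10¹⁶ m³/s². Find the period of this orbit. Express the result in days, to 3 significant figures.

T ≈ 3.81 days

Semi-major axis a = (r_p + r_a)/2 = (65180 + 8.7600×10⁵)/2 = 4.7059×10⁵ km = 4.706×10⁸ m.
By Kepler's third law T = 2π√(a³/μ) = 2π × 5.242×10⁴ = 3.293×10⁵ s.
= 3.812 days.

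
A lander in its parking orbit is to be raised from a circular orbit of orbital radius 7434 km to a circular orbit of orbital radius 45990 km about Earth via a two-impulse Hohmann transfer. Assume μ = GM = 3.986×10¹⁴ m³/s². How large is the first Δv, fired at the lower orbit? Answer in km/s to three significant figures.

r₁ = 7434 km = 7.434×10⁶ m.
r₂ = 45990 km = 4.599×10⁷ m.
Transfer ellipse a_t = (r₁ + r₂)/2 = 2.671×10⁷ m.
At r₁: circular v_c1 = √(μ/r₁) = 7322 m/s; transfer-perigee v_p = √[μ(2/r₁ − 1/a_t)] = 9608 m/s.
Δv₁ = v_p − v_c1 = 2286 m/s.
= 2.286 km/s.

Δv ≈ 2.29 km/s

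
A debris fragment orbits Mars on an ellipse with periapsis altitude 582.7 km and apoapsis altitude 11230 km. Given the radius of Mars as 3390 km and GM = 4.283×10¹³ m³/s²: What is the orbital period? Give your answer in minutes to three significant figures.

r_p = 3390 + 582.7 = 3972.7 km = 3.9727×10⁶ m.
r_a = 3390 + 11230 = 14620 km = 1.4620×10⁷ m.
Semi-major axis a = (r_p + r_a)/2 = (3972.7 + 14620)/2 = 9296.4 km = 9.296×10⁶ m.
By Kepler's third law T = 2π√(a³/μ) = 2π × 4.331×10³ = 2.721×10⁴ s.
= 453.5 minutes.

T ≈ 454 minutes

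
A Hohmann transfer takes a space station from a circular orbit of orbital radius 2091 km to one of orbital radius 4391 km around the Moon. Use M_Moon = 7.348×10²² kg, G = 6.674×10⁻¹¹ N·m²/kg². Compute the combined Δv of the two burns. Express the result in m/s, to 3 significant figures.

Δv_total ≈ 459 m/s

μ = GM = 6.674×10⁻¹¹ × 7.348×10²² = 4.904×10¹² m³/s².
r₁ = 2091 km = 2.091×10⁶ m.
r₂ = 4391 km = 4.391×10⁶ m.
Transfer ellipse a_t = (r₁ + r₂)/2 = 3.241×10⁶ m.
At r₁: circular v_c1 = √(μ/r₁) = 1531 m/s; transfer-perilune v_p = √[μ(2/r₁ − 1/a_t)] = 1783 m/s.
Δv₁ = v_p − v_c1 = 251.1 m/s.
At r₂: circular v_c2 = √(μ/r₂) = 1057 m/s; transfer-apolune v_a = √[μ(2/r₂ − 1/a_t)] = 848.9 m/s.
Δv₂ = v_c2 − v_a = 208.0 m/s.
Total Δv = Δv₁ + Δv₂ = 459.1 m/s.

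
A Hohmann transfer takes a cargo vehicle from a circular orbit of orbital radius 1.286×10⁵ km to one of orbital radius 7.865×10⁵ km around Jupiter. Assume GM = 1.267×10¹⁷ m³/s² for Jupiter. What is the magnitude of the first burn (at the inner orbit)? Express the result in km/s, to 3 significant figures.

Δv ≈ 9.76 km/s

r₁ = 1.286×10⁵ km = 1.286×10⁸ m.
r₂ = 7.865×10⁵ km = 7.865×10⁸ m.
Transfer ellipse a_t = (r₁ + r₂)/2 = 4.576×10⁸ m.
At r₁: circular v_c1 = √(μ/r₁) = 31390 m/s; transfer-perijove v_p = √[μ(2/r₁ − 1/a_t)] = 41150 m/s.
Δv₁ = v_p − v_c1 = 9764 m/s.
= 9.764 km/s.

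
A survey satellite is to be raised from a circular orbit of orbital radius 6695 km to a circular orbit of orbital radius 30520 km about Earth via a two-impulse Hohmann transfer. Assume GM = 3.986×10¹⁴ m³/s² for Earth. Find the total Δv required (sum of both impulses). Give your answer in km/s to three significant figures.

Δv_total ≈ 3.61 km/s

r₁ = 6695 km = 6.695×10⁶ m.
r₂ = 30520 km = 3.052×10⁷ m.
Transfer ellipse a_t = (r₁ + r₂)/2 = 1.861×10⁷ m.
At r₁: circular v_c1 = √(μ/r₁) = 7716 m/s; transfer-perigee v_p = √[μ(2/r₁ − 1/a_t)] = 9882 m/s.
Δv₁ = v_p − v_c1 = 2166 m/s.
At r₂: circular v_c2 = √(μ/r₂) = 3614 m/s; transfer-apogee v_a = √[μ(2/r₂ − 1/a_t)] = 2168 m/s.
Δv₂ = v_c2 − v_a = 1446 m/s.
Total Δv = Δv₁ + Δv₂ = 3612 m/s = 3.612 km/s.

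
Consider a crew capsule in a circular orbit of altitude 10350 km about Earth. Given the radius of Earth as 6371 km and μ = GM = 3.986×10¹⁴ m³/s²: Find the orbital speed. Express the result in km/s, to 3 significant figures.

r = 6371 + 10350 = 16721 km = 1.6721×10⁷ m.
For a circular orbit v = √(μ/r) = √(3.986×10¹⁴ / 1.672×10⁷) = √(2.384×10⁷) = 4882 m/s.
That is 4.882 km/s.

v ≈ 4.88 km/s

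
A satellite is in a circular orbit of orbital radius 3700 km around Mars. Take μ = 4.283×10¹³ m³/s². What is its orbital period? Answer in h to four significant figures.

T ≈ 1.898 h

r = 3700 km = 3.700×10⁶ m.
Kepler's third law: T = 2π√(r³/μ) = 2π√((3.700×10⁶)³ / 4.283×10¹³).
r³/μ = 1.183×10⁶ s², so T = 2π × 1.087×10³ = 6.833×10³ s.
Converting: 6.833×10³ s ÷ 3600 = 1.898 h.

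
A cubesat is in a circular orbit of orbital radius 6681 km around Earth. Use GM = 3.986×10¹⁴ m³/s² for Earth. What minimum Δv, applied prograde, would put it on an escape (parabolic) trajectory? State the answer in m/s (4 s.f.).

Δv ≈ 3199 m/s

r = 6681 km = 6.681×10⁶ m.
Circular speed v_c = √(μ/r) = 7724 m/s.
Escape speed v_esc = √(2μ/r) = √2 × v_c = 10920 m/s.
Δv = v_esc − v_c = 3199 m/s.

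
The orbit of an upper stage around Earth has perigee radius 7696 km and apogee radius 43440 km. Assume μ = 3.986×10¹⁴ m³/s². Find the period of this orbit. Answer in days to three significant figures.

Semi-major axis a = (r_p + r_a)/2 = (7696.0 + 43440)/2 = 25568 km = 2.557×10⁷ m.
By Kepler's third law T = 2π√(a³/μ) = 2π × 6.476×10³ = 4.069×10⁴ s.
= 0.4709 days.

T ≈ 0.471 days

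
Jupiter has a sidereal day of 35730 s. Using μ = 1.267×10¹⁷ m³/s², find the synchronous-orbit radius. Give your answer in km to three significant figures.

A synchronous orbit has period T, so by Kepler's third law a = (μT²/4π²)^(1/3).
μT²/4π² = 1.267×10¹⁷ × (3.573×10⁴)² / 39.48 = 4.097×10²⁴ m³.
a = 1.600×10⁸ m = 1.6002×10⁵ km.

r_sync ≈ 1.60×10⁵ km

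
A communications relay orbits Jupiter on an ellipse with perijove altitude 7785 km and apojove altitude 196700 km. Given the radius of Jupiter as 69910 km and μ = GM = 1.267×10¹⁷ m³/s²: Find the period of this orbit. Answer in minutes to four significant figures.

T ≈ 664.5 minutes

r_p = 69910 + 7785 = 77695 km = 7.7695×10⁷ m.
r_a = 69910 + 196700 = 266610 km = 2.6661×10⁸ m.
Semi-major axis a = (r_p + r_a)/2 = (77695 + 2.6661×10⁵)/2 = 1.7215×10⁵ km = 1.722×10⁸ m.
By Kepler's third law T = 2π√(a³/μ) = 2π × 6.346×10³ = 3.987×10⁴ s.
= 664.5 minutes.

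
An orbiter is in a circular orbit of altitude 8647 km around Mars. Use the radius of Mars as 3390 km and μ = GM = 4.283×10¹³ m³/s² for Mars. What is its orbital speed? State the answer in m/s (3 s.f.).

v ≈ 1890 m/s

r = 3390 + 8647 = 12037 km = 1.2037×10⁷ m.
For a circular orbit v = √(μ/r) = √(4.283×10¹³ / 1.204×10⁷) = √(3.558×10⁶) = 1886 m/s.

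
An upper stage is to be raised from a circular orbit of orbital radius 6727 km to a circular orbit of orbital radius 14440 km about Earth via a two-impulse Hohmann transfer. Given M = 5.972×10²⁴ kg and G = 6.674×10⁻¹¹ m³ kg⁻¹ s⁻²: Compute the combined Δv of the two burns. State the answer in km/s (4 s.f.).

μ = GM = 6.674×10⁻¹¹ × 5.972×10²⁴ = 3.986×10¹⁴ m³/s².
r₁ = 6727 km = 6.727×10⁶ m.
r₂ = 14440 km = 1.444×10⁷ m.
Transfer ellipse a_t = (r₁ + r₂)/2 = 1.058×10⁷ m.
At r₁: circular v_c1 = √(μ/r₁) = 7697 m/s; transfer-perigee v_p = √[μ(2/r₁ − 1/a_t)] = 8991 m/s.
Δv₁ = v_p − v_c1 = 1294 m/s.
At r₂: circular v_c2 = √(μ/r₂) = 5254 m/s; transfer-apogee v_a = √[μ(2/r₂ − 1/a_t)] = 4189 m/s.
Δv₂ = v_c2 − v_a = 1065 m/s.
Total Δv = Δv₁ + Δv₂ = 2359 m/s = 2.359 km/s.

Δv_total ≈ 2.359 km/s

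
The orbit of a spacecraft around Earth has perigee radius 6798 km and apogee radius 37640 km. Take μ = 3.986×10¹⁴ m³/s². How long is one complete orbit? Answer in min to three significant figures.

Semi-major axis a = (r_p + r_a)/2 = (6798.0 + 37640)/2 = 22219 km = 2.222×10⁷ m.
By Kepler's third law T = 2π√(a³/μ) = 2π × 5.246×10³ = 3.296×10⁴ s.
= 549.3 min.

T ≈ 549 min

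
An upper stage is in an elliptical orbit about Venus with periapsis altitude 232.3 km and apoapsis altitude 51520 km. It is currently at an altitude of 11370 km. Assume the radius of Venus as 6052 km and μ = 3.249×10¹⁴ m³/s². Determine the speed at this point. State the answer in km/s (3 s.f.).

r_p = 6052 + 232.3 = 6284.3 km = 6.2843×10⁶ m.
r_a = 6052 + 51520 = 57572 km = 5.7572×10⁷ m.
r = 6052 + 11370 = 17422 km = 1.742×10⁷ m.
Semi-major axis a = (r_p + r_a)/2 = 31928 km = 3.193×10⁷ m.
Vis-viva: v² = μ(2/r − 1/a) = 3.249×10¹⁴ × (1.148×10⁻⁷ − 3.132×10⁻⁸) = 2.712×10⁷ m²/s².
v = 5208 m/s = 5.208 km/s.

v ≈ 5.21 km/s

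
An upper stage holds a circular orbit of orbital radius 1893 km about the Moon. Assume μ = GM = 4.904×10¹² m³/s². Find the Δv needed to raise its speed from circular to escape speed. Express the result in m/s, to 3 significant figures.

Δv ≈ 667 m/s

r = 1893 km = 1.893×10⁶ m.
Circular speed v_c = √(μ/r) = 1610 m/s.
Escape speed v_esc = √(2μ/r) = √2 × v_c = 2276 m/s.
Δv = v_esc − v_c = 666.7 m/s.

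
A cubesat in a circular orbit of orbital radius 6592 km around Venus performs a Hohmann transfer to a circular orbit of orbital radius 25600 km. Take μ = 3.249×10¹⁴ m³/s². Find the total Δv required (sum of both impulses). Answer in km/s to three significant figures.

Δv_total ≈ 3.12 km/s

r₁ = 6592 km = 6.592×10⁶ m.
r₂ = 25600 km = 2.560×10⁷ m.
Transfer ellipse a_t = (r₁ + r₂)/2 = 1.610×10⁷ m.
At r₁: circular v_c1 = √(μ/r₁) = 7020 m/s; transfer-periapsis v_p = √[μ(2/r₁ − 1/a_t)] = 8854 m/s.
Δv₁ = v_p − v_c1 = 1833 m/s.
At r₂: circular v_c2 = √(μ/r₂) = 3562 m/s; transfer-apoapsis v_a = √[μ(2/r₂ − 1/a_t)] = 2280 m/s.
Δv₂ = v_c2 − v_a = 1283 m/s.
Total Δv = Δv₁ + Δv₂ = 3116 m/s = 3.116 km/s.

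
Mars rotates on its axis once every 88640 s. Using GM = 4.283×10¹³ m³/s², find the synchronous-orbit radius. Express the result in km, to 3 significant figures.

A synchronous orbit has period T, so by Kepler's third law a = (μT²/4π²)^(1/3).
μT²/4π² = 4.283×10¹³ × (8.864×10⁴)² / 39.48 = 8.524×10²¹ m³.
a = 2.043×10⁷ m = 20428 km.

r_sync ≈ 20400 km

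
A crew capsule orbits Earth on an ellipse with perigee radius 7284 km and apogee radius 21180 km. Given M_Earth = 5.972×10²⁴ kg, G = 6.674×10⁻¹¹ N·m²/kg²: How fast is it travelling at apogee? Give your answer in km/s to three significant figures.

v ≈ 3.10 km/s

μ = GM = 6.674×10⁻¹¹ × 5.972×10²⁴ = 3.986×10¹⁴ m³/s².
Semi-major axis a = (r_p + r_a)/2 = 14232 km = 1.423×10⁷ m.
Vis-viva: v² = μ(2/r − 1/a) = 3.986×10¹⁴ × (9.443×10⁻⁸ − 7.026×10⁻⁸) = 9.631×10⁶ m²/s².
v = 3103 m/s = 3.103 km/s.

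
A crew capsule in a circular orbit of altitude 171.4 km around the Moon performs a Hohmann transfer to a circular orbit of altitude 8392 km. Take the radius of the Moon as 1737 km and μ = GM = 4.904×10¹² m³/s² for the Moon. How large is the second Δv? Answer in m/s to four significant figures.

r₁ = 1737 + 171.4 = 1908.4 km = 1.9084×10⁶ m.
r₂ = 1737 + 8392 = 10129 km = 1.0129×10⁷ m.
Transfer ellipse a_t = (r₁ + r₂)/2 = 6.019×10⁶ m.
At r₁: circular v_c1 = √(μ/r₁) = 1603 m/s; transfer-perilune v_p = √[μ(2/r₁ − 1/a_t)] = 2080 m/s.
At r₂: circular v_c2 = √(μ/r₂) = 695.8 m/s; transfer-apolune v_a = √[μ(2/r₂ − 1/a_t)] = 391.8 m/s.
Δv₂ = v_c2 − v_a = 304.0 m/s.

Δv ≈ 304.0 m/s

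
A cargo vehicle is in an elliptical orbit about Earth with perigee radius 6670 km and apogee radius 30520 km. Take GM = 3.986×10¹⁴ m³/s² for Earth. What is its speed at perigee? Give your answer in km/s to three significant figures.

v ≈ 9.90 km/s

Semi-major axis a = (r_p + r_a)/2 = 18595 km = 1.860×10⁷ m.
Vis-viva: v² = μ(2/r − 1/a) = 3.986×10¹⁴ × (2.999×10⁻⁷ − 5.378×10⁻⁸) = 9.808×10⁷ m²/s².
v = 9904 m/s = 9.904 km/s.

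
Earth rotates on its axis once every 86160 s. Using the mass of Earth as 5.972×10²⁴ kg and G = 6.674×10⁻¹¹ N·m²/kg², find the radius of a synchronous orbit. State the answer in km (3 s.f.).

r_sync ≈ 42200 km

μ = GM = 6.674×10⁻¹¹ × 5.972×10²⁴ = 3.986×10¹⁴ m³/s².
A synchronous orbit has period T, so by Kepler's third law a = (μT²/4π²)^(1/3).
μT²/4π² = 3.986×10¹⁴ × (8.616×10⁴)² / 39.48 = 7.495×10²² m³.
a = 4.216×10⁷ m = 42162 km.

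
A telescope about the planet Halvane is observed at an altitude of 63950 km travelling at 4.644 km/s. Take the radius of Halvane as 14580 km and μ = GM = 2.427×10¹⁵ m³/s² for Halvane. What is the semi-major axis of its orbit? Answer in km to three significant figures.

a ≈ 60300 km

r = 14580 + 63950 = 78530 km = 7.853×10⁷ m.
Specific orbital energy ε = v²/2 − μ/r = (4644)²/2 − 2.427×10¹⁵/7.853×10⁷ = -2.012×10⁷ J/kg.
Since ε = −μ/(2a), a = −μ/(2ε) = 6.031×10⁷ m = 60307 km.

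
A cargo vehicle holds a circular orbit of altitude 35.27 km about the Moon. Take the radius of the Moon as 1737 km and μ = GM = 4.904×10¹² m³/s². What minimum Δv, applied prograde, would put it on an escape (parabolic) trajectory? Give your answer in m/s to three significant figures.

Δv ≈ 689 m/s

r = 1737 + 35.27 = 1772.3 km = 1.7723×10⁶ m.
Circular speed v_c = √(μ/r) = 1663 m/s.
Escape speed v_esc = √(2μ/r) = √2 × v_c = 2352 m/s.
Δv = v_esc − v_c = 689.0 m/s.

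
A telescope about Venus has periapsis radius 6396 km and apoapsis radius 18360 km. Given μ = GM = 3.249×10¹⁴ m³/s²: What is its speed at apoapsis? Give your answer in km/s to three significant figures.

v ≈ 3.02 km/s

Semi-major axis a = (r_p + r_a)/2 = 12378 km = 1.238×10⁷ m.
Vis-viva: v² = μ(2/r − 1/a) = 3.249×10¹⁴ × (1.089×10⁻⁷ − 8.079×10⁻⁸) = 9.144×10⁶ m²/s².
v = 3024 m/s = 3.024 km/s.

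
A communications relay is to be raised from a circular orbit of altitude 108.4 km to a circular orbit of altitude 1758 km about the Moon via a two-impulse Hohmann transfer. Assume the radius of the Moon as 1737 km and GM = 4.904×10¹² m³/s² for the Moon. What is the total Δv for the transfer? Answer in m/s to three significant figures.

Δv_total ≈ 435 m/s

r₁ = 1737 + 108.4 = 1845.4 km = 1.8454×10⁶ m.
r₂ = 1737 + 1758 = 3495.0 km = 3.4950×10⁶ m.
Transfer ellipse a_t = (r₁ + r₂)/2 = 2.670×10⁶ m.
At r₁: circular v_c1 = √(μ/r₁) = 1630 m/s; transfer-perilune v_p = √[μ(2/r₁ − 1/a_t)] = 1865 m/s.
Δv₁ = v_p − v_c1 = 234.9 m/s.
At r₂: circular v_c2 = √(μ/r₂) = 1185 m/s; transfer-apolune v_a = √[μ(2/r₂ − 1/a_t)] = 984.7 m/s.
Δv₂ = v_c2 − v_a = 199.8 m/s.
Total Δv = Δv₁ + Δv₂ = 434.7 m/s.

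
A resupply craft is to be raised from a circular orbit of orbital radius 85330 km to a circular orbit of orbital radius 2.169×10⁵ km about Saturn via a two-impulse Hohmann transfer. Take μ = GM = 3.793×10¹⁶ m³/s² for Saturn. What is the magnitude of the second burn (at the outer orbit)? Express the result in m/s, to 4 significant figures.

r₁ = 85330 km = 8.533×10⁷ m.
r₂ = 2.169×10⁵ km = 2.169×10⁸ m.
Transfer ellipse a_t = (r₁ + r₂)/2 = 1.511×10⁸ m.
At r₁: circular v_c1 = √(μ/r₁) = 21080 m/s; transfer-perikrone v_p = √[μ(2/r₁ − 1/a_t)] = 25260 m/s.
At r₂: circular v_c2 = √(μ/r₂) = 13220 m/s; transfer-apokrone v_a = √[μ(2/r₂ − 1/a_t)] = 9937 m/s.
Δv₂ = v_c2 − v_a = 3287 m/s.

Δv ≈ 3287 m/s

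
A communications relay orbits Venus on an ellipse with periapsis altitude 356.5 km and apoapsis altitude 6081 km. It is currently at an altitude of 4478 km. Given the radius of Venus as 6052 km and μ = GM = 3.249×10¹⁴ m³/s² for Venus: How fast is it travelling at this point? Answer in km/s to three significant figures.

v ≈ 5.16 km/s

r_p = 6052 + 356.5 = 6408.5 km = 6.4085×10⁶ m.
r_a = 6052 + 6081 = 12133 km = 1.2133×10⁷ m.
r = 6052 + 4478 = 10530 km = 1.053×10⁷ m.
Semi-major axis a = (r_p + r_a)/2 = 9270.8 km = 9.271×10⁶ m.
Vis-viva: v² = μ(2/r − 1/a) = 3.249×10¹⁴ × (1.899×10⁻⁷ − 1.079×10⁻⁷) = 2.666×10⁷ m²/s².
v = 5164 m/s = 5.164 km/s.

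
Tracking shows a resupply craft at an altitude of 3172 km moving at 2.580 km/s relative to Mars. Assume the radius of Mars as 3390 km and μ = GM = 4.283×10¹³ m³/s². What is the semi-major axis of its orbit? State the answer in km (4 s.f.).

r = 3390 + 3172 = 6562.0 km = 6.562×10⁶ m.
Vis-viva rearranged: 1/a = 2/r − v²/μ = 3.048×10⁻⁷ − 1.554×10⁻⁷ = 1.494×10⁻⁷ m⁻¹.
a = 6.695×10⁶ m = 6694.8 km.

a ≈ 6695 km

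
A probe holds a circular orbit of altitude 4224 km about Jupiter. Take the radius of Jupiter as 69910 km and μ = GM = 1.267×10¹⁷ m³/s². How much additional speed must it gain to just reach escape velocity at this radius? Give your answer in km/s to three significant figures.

r = 69910 + 4224 = 74134 km = 7.4134×10⁷ m.
Circular speed v_c = √(μ/r) = 41340 m/s.
Escape speed v_esc = √(2μ/r) = √2 × v_c = 58460 m/s.
Δv = v_esc − v_c = 17120 m/s = 17.12 km/s.

Δv ≈ 17.1 km/s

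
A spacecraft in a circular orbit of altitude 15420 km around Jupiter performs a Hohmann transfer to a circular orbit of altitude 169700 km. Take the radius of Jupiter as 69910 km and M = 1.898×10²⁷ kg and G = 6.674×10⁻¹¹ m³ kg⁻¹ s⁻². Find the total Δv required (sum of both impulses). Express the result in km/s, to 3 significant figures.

μ = GM = 6.674×10⁻¹¹ × 1.898×10²⁷ = 1.267×10¹⁷ m³/s².
r₁ = 69910 + 15420 = 85330 km = 8.5330×10⁷ m.
r₂ = 69910 + 169700 = 239610 km = 2.3961×10⁸ m.
Transfer ellipse a_t = (r₁ + r₂)/2 = 1.625×10⁸ m.
At r₁: circular v_c1 = √(μ/r₁) = 38530 m/s; transfer-perijove v_p = √[μ(2/r₁ − 1/a_t)] = 46790 m/s.
Δv₁ = v_p − v_c1 = 8261 m/s.
At r₂: circular v_c2 = √(μ/r₂) = 22990 m/s; transfer-apojove v_a = √[μ(2/r₂ − 1/a_t)] = 16660 m/s.
Δv₂ = v_c2 − v_a = 6330 m/s.
Total Δv = Δv₁ + Δv₂ = 14590 m/s = 14.59 km/s.

Δv_total ≈ 14.6 km/s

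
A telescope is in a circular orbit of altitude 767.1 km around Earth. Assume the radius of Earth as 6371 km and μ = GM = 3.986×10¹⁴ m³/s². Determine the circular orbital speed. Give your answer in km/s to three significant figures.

r = 6371 + 767.1 = 7138.1 km = 7.1381×10⁶ m.
For a circular orbit v = √(μ/r) = √(3.986×10¹⁴ / 7.138×10⁶) = √(5.584×10⁷) = 7473 m/s.
That is 7.473 km/s.

v ≈ 7.47 km/s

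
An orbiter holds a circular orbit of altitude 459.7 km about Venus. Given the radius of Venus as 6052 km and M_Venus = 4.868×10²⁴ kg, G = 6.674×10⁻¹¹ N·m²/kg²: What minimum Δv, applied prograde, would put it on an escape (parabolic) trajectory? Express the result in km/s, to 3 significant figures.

Δv ≈ 2.93 km/s

μ = GM = 6.674×10⁻¹¹ × 4.868×10²⁴ = 3.249×10¹⁴ m³/s².
r = 6052 + 459.7 = 6511.7 km = 6.5117×10⁶ m.
Circular speed v_c = √(μ/r) = 7064 m/s.
Escape speed v_esc = √(2μ/r) = √2 × v_c = 9989 m/s.
Δv = v_esc − v_c = 2926 m/s = 2.926 km/s.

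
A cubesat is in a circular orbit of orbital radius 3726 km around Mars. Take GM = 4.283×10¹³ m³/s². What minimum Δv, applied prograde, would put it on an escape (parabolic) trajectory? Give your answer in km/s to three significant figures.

r = 3726 km = 3.726×10⁶ m.
Circular speed v_c = √(μ/r) = 3390 m/s.
Escape speed v_esc = √(2μ/r) = √2 × v_c = 4795 m/s.
Δv = v_esc − v_c = 1404 m/s = 1.404 km/s.

Δv ≈ 1.40 km/s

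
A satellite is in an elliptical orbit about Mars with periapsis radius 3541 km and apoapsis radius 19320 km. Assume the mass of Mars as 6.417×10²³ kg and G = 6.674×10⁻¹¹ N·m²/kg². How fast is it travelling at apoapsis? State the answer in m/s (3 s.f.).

v ≈ 829 m/s

μ = GM = 6.674×10⁻¹¹ × 6.417×10²³ = 4.283×10¹³ m³/s².
Semi-major axis a = (r_p + r_a)/2 = 11430 km = 1.143×10⁷ m.
Vis-viva: v² = μ(2/r − 1/a) = 4.283×10¹³ × (1.035×10⁻⁷ − 8.749×10⁻⁸) = 6.867×10⁵ m²/s².
v = 828.7 m/s.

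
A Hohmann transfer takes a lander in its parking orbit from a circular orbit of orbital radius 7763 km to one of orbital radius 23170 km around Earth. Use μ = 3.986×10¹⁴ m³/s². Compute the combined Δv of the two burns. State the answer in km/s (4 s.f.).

r₁ = 7763 km = 7.763×10⁶ m.
r₂ = 23170 km = 2.317×10⁷ m.
Transfer ellipse a_t = (r₁ + r₂)/2 = 1.547×10⁷ m.
At r₁: circular v_c1 = √(μ/r₁) = 7166 m/s; transfer-perigee v_p = √[μ(2/r₁ − 1/a_t)] = 8770 m/s.
Δv₁ = v_p − v_c1 = 1605 m/s.
At r₂: circular v_c2 = √(μ/r₂) = 4148 m/s; transfer-apogee v_a = √[μ(2/r₂ − 1/a_t)] = 2938 m/s.
Δv₂ = v_c2 − v_a = 1209 m/s.
Total Δv = Δv₁ + Δv₂ = 2814 m/s = 2.814 km/s.

Δv_total ≈ 2.814 km/s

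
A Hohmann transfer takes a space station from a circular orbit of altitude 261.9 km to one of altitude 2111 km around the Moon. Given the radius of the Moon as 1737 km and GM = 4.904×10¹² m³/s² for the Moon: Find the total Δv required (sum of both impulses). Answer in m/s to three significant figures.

r₁ = 1737 + 261.9 = 1998.9 km = 1.9989×10⁶ m.
r₂ = 1737 + 2111 = 3848.0 km = 3.8480×10⁶ m.
Transfer ellipse a_t = (r₁ + r₂)/2 = 2.923×10⁶ m.
At r₁: circular v_c1 = √(μ/r₁) = 1566 m/s; transfer-perilune v_p = √[μ(2/r₁ − 1/a_t)] = 1797 m/s.
Δv₁ = v_p − v_c1 = 230.7 m/s.
At r₂: circular v_c2 = √(μ/r₂) = 1129 m/s; transfer-apolune v_a = √[μ(2/r₂ − 1/a_t)] = 933.5 m/s.
Δv₂ = v_c2 − v_a = 195.4 m/s.
Total Δv = Δv₁ + Δv₂ = 426.1 m/s.

Δv_total ≈ 426 m/s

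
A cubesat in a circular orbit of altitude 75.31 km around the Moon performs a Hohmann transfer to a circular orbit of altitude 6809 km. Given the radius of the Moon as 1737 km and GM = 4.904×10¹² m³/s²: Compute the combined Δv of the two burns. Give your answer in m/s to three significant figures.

r₁ = 1737 + 75.31 = 1812.3 km = 1.8123×10⁶ m.
r₂ = 1737 + 6809 = 8546.0 km = 8.5460×10⁶ m.
Transfer ellipse a_t = (r₁ + r₂)/2 = 5.179×10⁶ m.
At r₁: circular v_c1 = √(μ/r₁) = 1645 m/s; transfer-perilune v_p = √[μ(2/r₁ − 1/a_t)] = 2113 m/s.
Δv₁ = v_p − v_c1 = 468.1 m/s.
At r₂: circular v_c2 = √(μ/r₂) = 757.5 m/s; transfer-apolune v_a = √[μ(2/r₂ − 1/a_t)] = 448.1 m/s.
Δv₂ = v_c2 − v_a = 309.4 m/s.
Total Δv = Δv₁ + Δv₂ = 777.5 m/s.

Δv_total ≈ 777 m/s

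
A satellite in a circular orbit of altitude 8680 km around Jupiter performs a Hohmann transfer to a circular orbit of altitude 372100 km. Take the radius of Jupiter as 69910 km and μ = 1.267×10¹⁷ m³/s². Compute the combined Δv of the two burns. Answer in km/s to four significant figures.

r₁ = 69910 + 8680 = 78590 km = 7.8590×10⁷ m.
r₂ = 69910 + 372100 = 442010 km = 4.4201×10⁸ m.
Transfer ellipse a_t = (r₁ + r₂)/2 = 2.603×10⁸ m.
At r₁: circular v_c1 = √(μ/r₁) = 40150 m/s; transfer-perijove v_p = √[μ(2/r₁ − 1/a_t)] = 52320 m/s.
Δv₁ = v_p − v_c1 = 12170 m/s.
At r₂: circular v_c2 = √(μ/r₂) = 16930 m/s; transfer-apojove v_a = √[μ(2/r₂ − 1/a_t)] = 9303 m/s.
Δv₂ = v_c2 − v_a = 7628 m/s.
Total Δv = Δv₁ + Δv₂ = 19800 m/s = 19.80 km/s.

Δv_total ≈ 19.80 km/s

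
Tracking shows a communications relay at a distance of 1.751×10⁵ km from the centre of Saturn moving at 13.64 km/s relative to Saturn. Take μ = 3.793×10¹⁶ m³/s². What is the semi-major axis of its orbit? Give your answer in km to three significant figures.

r = 1.751×10⁸ m.
Specific orbital energy ε = v²/2 − μ/r = (13640)²/2 − 3.793×10¹⁶/1.751×10⁸ = -1.236×10⁸ J/kg.
Since ε = −μ/(2a), a = −μ/(2ε) = 1.534×10⁸ m = 1.5345×10⁵ km.

a ≈ 1.53×10⁵ km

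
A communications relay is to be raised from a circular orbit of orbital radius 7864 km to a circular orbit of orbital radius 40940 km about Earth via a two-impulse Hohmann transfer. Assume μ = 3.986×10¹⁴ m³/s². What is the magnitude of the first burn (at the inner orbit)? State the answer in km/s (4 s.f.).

r₁ = 7864 km = 7.864×10⁶ m.
r₂ = 40940 km = 4.094×10⁷ m.
Transfer ellipse a_t = (r₁ + r₂)/2 = 2.440×10⁷ m.
At r₁: circular v_c1 = √(μ/r₁) = 7119 m/s; transfer-perigee v_p = √[μ(2/r₁ − 1/a_t)] = 9222 m/s.
Δv₁ = v_p − v_c1 = 2102 m/s.
= 2.102 km/s.

Δv ≈ 2.102 km/s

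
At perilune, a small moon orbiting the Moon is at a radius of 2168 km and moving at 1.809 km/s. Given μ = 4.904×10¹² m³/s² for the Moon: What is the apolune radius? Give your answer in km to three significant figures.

r_p = 2.168×10⁶ m.
Specific energy ε = v²/2 − μ/r = -6.258×10⁵ J/kg, so a = −μ/(2ε) = 3.918×10⁶ m.
The apsides satisfy r_p + r_a = 2a, so the apolune radius is 2a − r_p = 5.669×10⁶ m = 5669.0 km.

apolune radius ≈ 5670 km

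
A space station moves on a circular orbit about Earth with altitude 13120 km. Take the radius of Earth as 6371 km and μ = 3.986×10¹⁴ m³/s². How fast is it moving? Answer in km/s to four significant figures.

r = 6371 + 13120 = 19491 km = 1.9491×10⁷ m.
For a circular orbit v = √(μ/r) = √(3.986×10¹⁴ / 1.949×10⁷) = √(2.045×10⁷) = 4522 m/s.
That is 4.522 km/s.

v ≈ 4.522 km/s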